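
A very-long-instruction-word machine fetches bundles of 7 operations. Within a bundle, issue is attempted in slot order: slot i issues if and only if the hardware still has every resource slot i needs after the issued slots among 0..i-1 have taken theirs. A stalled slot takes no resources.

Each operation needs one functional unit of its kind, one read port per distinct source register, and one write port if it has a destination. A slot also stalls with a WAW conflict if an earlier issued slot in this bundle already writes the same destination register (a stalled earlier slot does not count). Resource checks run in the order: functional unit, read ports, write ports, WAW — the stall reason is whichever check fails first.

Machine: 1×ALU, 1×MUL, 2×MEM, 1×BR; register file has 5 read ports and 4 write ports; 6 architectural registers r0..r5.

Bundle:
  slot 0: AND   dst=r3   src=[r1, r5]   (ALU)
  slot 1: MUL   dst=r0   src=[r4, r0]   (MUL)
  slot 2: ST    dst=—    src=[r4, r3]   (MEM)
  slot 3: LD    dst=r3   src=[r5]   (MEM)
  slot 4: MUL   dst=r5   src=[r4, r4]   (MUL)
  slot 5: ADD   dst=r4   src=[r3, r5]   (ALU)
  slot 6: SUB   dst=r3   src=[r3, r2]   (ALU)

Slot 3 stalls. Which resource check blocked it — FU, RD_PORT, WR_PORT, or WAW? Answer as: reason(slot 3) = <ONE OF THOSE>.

reason(slot 3) = WAW

[0] ALU needs rd=2 wr=1: ok; after: ALU=0 MUL=1 MEM=2 BR=1, R=3, W=3
[1] MUL needs rd=2 wr=1: ok; after: ALU=0 MUL=0 MEM=2 BR=1, R=1, W=2
[2] MEM needs rd=2 wr=0: RD_PORT; after: ALU=0 MUL=0 MEM=2 BR=1, R=1, W=2
[3] MEM needs rd=1 wr=1: WAW; after: ALU=0 MUL=0 MEM=2 BR=1, R=1, W=2
[4] MUL needs rd=1 wr=1: FU; after: ALU=0 MUL=0 MEM=2 BR=1, R=1, W=2
[5] ALU needs rd=2 wr=1: FU; after: ALU=0 MUL=0 MEM=2 BR=1, R=1, W=2
[6] ALU needs rd=2 wr=1: FU; after: ALU=0 MUL=0 MEM=2 BR=1, R=1, W=2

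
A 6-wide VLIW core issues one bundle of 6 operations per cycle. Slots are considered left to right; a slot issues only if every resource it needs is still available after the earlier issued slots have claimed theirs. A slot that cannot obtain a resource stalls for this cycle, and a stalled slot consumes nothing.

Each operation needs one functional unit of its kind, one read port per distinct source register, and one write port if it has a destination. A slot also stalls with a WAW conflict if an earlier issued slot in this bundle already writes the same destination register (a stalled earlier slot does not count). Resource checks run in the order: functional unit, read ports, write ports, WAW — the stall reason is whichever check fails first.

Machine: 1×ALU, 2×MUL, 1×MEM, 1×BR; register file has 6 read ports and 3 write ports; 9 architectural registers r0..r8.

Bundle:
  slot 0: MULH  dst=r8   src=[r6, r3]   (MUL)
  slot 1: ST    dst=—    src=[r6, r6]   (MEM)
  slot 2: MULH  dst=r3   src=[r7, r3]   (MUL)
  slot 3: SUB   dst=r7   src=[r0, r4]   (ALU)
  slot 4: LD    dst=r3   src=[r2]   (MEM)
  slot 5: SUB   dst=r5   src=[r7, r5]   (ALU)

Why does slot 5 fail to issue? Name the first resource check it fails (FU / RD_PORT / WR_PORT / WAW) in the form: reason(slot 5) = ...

reason(slot 5) = RD_PORT

slot 0 (MUL): ISSUE — free A1,Mu1,Ld1,B1 rp4 wp2
slot 1 (MEM): ISSUE — free A1,Mu1,Ld0,B1 rp3 wp2
slot 2 (MUL): ISSUE — free A1,Mu0,Ld0,B1 rp1 wp1
slot 3 (ALU): stall RD_PORT — free A1,Mu0,Ld0,B1 rp1 wp1
slot 4 (MEM): stall FU — free A1,Mu0,Ld0,B1 rp1 wp1
slot 5 (ALU): stall RD_PORT — free A1,Mu0,Ld0,B1 rp1 wp1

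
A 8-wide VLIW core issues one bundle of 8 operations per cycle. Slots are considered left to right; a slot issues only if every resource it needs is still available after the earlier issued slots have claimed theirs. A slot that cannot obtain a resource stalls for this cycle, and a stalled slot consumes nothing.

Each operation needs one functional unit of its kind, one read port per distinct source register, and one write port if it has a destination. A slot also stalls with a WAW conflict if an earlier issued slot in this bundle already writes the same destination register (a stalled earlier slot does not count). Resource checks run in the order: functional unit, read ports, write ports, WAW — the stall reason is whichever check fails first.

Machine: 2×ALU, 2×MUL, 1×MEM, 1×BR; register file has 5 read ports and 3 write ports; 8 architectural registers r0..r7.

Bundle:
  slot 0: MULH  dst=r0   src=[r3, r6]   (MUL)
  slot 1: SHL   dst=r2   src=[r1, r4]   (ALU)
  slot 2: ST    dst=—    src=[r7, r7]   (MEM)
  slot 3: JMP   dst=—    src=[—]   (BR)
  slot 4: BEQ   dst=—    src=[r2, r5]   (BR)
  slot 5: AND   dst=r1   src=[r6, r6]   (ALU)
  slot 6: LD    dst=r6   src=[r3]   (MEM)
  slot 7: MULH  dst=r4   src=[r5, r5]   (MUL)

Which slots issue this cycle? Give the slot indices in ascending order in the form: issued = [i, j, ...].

#0 MUL src=r3,r6 dispatched  <A:2 Mu:1 Ld:1 B:1 rd:3 wr:2>
#1 ALU src=r1,r4 dispatched  <A:1 Mu:1 Ld:1 B:1 rd:1 wr:1>
#2 MEM src=r7,r7 dispatched  <A:1 Mu:1 Ld:0 B:1 rd:0 wr:1>
#3 BR src=- dispatched  <A:1 Mu:1 Ld:0 B:0 rd:0 wr:1>
#4 BR src=r2,r5 held:FU  <A:1 Mu:1 Ld:0 B:0 rd:0 wr:1>
#5 ALU src=r6,r6 held:RD_PORT  <A:1 Mu:1 Ld:0 B:0 rd:0 wr:1>
#6 MEM src=r3 held:FU  <A:1 Mu:1 Ld:0 B:0 rd:0 wr:1>
#7 MUL src=r5,r5 held:RD_PORT  <A:1 Mu:1 Ld:0 B:0 rd:0 wr:1>

issued = [0, 1, 2, 3]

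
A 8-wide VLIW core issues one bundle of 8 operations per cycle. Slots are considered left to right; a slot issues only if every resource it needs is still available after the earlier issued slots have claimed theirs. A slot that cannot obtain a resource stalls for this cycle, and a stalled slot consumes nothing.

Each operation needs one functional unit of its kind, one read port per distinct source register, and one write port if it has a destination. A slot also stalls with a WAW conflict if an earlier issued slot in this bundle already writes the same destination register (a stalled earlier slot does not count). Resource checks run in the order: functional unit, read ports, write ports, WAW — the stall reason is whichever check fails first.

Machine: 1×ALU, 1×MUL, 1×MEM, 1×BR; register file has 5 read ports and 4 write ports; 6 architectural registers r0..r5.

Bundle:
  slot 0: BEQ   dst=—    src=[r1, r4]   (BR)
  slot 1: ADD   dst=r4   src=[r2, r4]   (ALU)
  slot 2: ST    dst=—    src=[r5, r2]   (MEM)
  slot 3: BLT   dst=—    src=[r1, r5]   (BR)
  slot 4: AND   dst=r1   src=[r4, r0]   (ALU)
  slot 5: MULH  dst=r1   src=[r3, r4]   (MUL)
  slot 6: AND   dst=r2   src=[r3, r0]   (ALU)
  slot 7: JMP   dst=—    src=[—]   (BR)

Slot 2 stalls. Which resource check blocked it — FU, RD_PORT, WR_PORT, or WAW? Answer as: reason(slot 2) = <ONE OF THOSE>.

reason(slot 2) = RD_PORT

(0) want 1×BR +2rd +0wr — yes → AL1|MU1|ME1|BR0|rd3|wr4
(1) want 1×ALU +2rd +1wr — yes → AL0|MU1|ME1|BR0|rd1|wr3
(2) want 1×MEM +2rd +0wr — RD_PORT → AL0|MU1|ME1|BR0|rd1|wr3
(3) want 1×BR +2rd +0wr — FU → AL0|MU1|ME1|BR0|rd1|wr3
(4) want 1×ALU +2rd +1wr — FU → AL0|MU1|ME1|BR0|rd1|wr3
(5) want 1×MUL +2rd +1wr — RD_PORT → AL0|MU1|ME1|BR0|rd1|wr3
(6) want 1×ALU +2rd +1wr — FU → AL0|MU1|ME1|BR0|rd1|wr3
(7) want 1×BR +0rd +0wr — FU → AL0|MU1|ME1|BR0|rd1|wr3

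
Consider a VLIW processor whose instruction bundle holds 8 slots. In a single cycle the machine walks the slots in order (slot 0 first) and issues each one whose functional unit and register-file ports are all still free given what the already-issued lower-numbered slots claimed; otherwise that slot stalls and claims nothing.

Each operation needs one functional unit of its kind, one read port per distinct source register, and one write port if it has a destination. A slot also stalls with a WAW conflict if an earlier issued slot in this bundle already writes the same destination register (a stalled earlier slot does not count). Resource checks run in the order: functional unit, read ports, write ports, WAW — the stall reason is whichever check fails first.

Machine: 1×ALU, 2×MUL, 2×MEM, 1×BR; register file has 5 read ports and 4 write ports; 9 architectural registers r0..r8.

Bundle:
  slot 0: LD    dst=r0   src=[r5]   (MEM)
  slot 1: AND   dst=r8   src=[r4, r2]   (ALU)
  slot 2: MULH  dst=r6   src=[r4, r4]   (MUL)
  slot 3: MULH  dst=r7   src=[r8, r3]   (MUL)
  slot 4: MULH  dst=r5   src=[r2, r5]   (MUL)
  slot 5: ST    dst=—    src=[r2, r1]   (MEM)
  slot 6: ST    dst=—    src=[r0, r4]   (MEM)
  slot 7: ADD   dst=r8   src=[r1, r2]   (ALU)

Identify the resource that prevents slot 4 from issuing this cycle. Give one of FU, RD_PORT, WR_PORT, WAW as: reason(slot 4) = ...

(0) want 1×MEM +1rd +1wr — yes → AL1|MU2|ME1|BR1|rd4|wr3
(1) want 1×ALU +2rd +1wr — yes → AL0|MU2|ME1|BR1|rd2|wr2
(2) want 1×MUL +1rd +1wr — yes → AL0|MU1|ME1|BR1|rd1|wr1
(3) want 1×MUL +2rd +1wr — RD_PORT → AL0|MU1|ME1|BR1|rd1|wr1
(4) want 1×MUL +2rd +1wr — RD_PORT → AL0|MU1|ME1|BR1|rd1|wr1
(5) want 1×MEM +2rd +0wr — RD_PORT → AL0|MU1|ME1|BR1|rd1|wr1
(6) want 1×MEM +2rd +0wr — RD_PORT → AL0|MU1|ME1|BR1|rd1|wr1
(7) want 1×ALU +2rd +1wr — FU → AL0|MU1|ME1|BR1|rd1|wr1

reason(slot 4) = RD_PORT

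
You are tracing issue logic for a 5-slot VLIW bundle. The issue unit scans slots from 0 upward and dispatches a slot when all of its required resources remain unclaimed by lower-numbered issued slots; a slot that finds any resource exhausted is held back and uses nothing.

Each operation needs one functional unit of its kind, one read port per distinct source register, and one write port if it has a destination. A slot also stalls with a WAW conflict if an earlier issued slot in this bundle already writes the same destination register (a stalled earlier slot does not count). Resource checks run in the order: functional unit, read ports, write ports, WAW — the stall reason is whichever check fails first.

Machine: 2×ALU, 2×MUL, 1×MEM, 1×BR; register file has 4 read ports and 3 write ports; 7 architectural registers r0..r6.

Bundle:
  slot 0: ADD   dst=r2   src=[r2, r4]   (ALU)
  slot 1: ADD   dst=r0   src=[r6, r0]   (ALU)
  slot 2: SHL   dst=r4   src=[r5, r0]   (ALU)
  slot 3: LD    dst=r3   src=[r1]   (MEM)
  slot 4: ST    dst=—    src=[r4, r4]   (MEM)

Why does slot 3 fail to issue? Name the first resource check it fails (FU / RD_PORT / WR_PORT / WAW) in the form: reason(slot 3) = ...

  0. ALU→r2 ⇒ go  {1A/2Mu/1Ld/1B | 2r 2w}
  1. ALU→r0 ⇒ go  {0A/2Mu/1Ld/1B | 0r 1w}
  2. ALU→r4 ⇒ no(FU)  {0A/2Mu/1Ld/1B | 0r 1w}
  3. MEM→r3 ⇒ no(RD_PORT)  {0A/2Mu/1Ld/1B | 0r 1w}
  4. MEM ⇒ no(RD_PORT)  {0A/2Mu/1Ld/1B | 0r 1w}

reason(slot 3) = RD_PORT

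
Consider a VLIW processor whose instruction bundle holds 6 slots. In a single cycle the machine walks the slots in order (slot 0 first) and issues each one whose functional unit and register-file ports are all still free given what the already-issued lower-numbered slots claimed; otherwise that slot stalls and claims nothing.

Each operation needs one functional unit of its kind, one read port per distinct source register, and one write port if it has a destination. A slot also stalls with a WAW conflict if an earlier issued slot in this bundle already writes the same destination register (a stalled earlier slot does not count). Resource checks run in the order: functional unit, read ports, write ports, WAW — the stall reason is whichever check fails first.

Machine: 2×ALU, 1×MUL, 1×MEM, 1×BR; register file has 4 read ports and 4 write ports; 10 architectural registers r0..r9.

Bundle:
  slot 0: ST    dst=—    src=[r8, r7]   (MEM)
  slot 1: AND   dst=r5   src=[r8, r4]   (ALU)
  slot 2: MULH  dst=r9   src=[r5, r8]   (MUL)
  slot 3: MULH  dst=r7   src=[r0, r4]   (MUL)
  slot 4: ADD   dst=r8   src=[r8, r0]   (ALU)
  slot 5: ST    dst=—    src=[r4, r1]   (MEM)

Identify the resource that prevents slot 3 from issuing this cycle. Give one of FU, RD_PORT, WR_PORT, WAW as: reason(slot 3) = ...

[0] MEM needs rd=2 wr=0: ok; after: ALU=2 MUL=1 MEM=0 BR=1, R=2, W=4
[1] ALU needs rd=2 wr=1: ok; after: ALU=1 MUL=1 MEM=0 BR=1, R=0, W=3
[2] MUL needs rd=2 wr=1: RD_PORT; after: ALU=1 MUL=1 MEM=0 BR=1, R=0, W=3
[3] MUL needs rd=2 wr=1: RD_PORT; after: ALU=1 MUL=1 MEM=0 BR=1, R=0, W=3
[4] ALU needs rd=2 wr=1: RD_PORT; after: ALU=1 MUL=1 MEM=0 BR=1, R=0, W=3
[5] MEM needs rd=2 wr=0: FU; after: ALU=1 MUL=1 MEM=0 BR=1, R=0, W=3

reason(slot 3) = RD_PORT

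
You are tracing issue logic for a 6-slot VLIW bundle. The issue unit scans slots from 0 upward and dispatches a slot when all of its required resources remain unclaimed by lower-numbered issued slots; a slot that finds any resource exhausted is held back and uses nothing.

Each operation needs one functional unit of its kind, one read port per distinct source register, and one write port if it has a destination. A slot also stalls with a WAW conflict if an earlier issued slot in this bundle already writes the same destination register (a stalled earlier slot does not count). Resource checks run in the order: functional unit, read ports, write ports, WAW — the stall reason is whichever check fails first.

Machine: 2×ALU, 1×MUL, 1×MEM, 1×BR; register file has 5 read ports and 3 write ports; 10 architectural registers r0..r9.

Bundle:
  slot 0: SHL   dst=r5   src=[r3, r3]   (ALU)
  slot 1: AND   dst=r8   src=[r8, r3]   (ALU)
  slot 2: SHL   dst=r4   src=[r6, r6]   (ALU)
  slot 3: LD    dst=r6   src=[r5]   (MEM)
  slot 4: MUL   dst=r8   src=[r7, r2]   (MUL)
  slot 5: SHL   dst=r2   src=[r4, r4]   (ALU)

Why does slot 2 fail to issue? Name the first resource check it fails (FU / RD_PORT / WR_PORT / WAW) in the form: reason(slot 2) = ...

(0) want 1×ALU +1rd +1wr — yes → AL1|MU1|ME1|BR1|rd4|wr2
(1) want 1×ALU +2rd +1wr — yes → AL0|MU1|ME1|BR1|rd2|wr1
(2) want 1×ALU +1rd +1wr — FU → AL0|MU1|ME1|BR1|rd2|wr1
(3) want 1×MEM +1rd +1wr — yes → AL0|MU1|ME0|BR1|rd1|wr0
(4) want 1×MUL +2rd +1wr — RD_PORT → AL0|MU1|ME0|BR1|rd1|wr0
(5) want 1×ALU +1rd +1wr — FU → AL0|MU1|ME0|BR1|rd1|wr0

reason(slot 2) = FU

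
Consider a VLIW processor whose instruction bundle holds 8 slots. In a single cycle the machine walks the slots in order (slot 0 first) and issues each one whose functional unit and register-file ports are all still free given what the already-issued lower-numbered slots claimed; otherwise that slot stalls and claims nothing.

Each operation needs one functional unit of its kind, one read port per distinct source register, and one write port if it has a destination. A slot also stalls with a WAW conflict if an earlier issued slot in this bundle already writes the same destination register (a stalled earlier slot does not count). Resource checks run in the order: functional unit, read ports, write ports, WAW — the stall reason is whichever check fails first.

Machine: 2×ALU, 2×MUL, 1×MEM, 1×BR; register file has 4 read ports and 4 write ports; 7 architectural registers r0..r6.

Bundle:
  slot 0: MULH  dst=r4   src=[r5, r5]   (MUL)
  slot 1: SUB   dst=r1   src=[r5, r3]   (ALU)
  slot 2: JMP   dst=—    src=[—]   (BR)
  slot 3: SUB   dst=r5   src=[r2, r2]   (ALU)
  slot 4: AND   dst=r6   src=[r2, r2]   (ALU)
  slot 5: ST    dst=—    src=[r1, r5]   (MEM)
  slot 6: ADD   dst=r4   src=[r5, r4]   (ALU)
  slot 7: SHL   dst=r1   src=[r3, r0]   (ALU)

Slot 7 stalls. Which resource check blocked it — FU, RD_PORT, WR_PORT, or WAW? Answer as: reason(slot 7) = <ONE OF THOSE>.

reason(slot 7) = FU

slot 0 (MUL): ISSUE — free A2,Mu1,Ld1,B1 rp3 wp3
slot 1 (ALU): ISSUE — free A1,Mu1,Ld1,B1 rp1 wp2
slot 2 (BR): ISSUE — free A1,Mu1,Ld1,B0 rp1 wp2
slot 3 (ALU): ISSUE — free A0,Mu1,Ld1,B0 rp0 wp1
slot 4 (ALU): stall FU — free A0,Mu1,Ld1,B0 rp0 wp1
slot 5 (MEM): stall RD_PORT — free A0,Mu1,Ld1,B0 rp0 wp1
slot 6 (ALU): stall FU — free A0,Mu1,Ld1,B0 rp0 wp1
slot 7 (ALU): stall FU — free A0,Mu1,Ld1,B0 rp0 wp1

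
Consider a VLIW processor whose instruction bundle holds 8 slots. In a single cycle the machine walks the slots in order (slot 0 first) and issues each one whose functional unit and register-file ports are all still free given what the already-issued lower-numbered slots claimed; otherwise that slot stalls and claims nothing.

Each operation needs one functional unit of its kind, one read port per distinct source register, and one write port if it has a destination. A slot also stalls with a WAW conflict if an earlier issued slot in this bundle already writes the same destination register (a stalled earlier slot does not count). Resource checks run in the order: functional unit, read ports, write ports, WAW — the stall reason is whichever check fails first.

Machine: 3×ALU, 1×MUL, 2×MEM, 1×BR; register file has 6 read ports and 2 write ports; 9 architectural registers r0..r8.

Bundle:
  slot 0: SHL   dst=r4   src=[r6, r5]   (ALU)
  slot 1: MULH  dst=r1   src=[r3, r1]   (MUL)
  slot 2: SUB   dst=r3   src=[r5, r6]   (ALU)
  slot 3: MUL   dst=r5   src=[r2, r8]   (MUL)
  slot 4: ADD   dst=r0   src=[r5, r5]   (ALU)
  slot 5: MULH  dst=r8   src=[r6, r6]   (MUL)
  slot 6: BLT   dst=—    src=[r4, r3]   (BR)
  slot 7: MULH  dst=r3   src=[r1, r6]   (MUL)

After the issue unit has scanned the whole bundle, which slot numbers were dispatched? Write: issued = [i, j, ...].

issued = [0, 1, 6]

#0 ALU src=r6,r5 dispatched  <A:2 Mu:1 Ld:2 B:1 rd:4 wr:1>
#1 MUL src=r3,r1 dispatched  <A:2 Mu:0 Ld:2 B:1 rd:2 wr:0>
#2 ALU src=r5,r6 held:WR_PORT  <A:2 Mu:0 Ld:2 B:1 rd:2 wr:0>
#3 MUL src=r2,r8 held:FU  <A:2 Mu:0 Ld:2 B:1 rd:2 wr:0>
#4 ALU src=r5,r5 held:WR_PORT  <A:2 Mu:0 Ld:2 B:1 rd:2 wr:0>
#5 MUL src=r6,r6 held:FU  <A:2 Mu:0 Ld:2 B:1 rd:2 wr:0>
#6 BR src=r4,r3 dispatched  <A:2 Mu:0 Ld:2 B:0 rd:0 wr:0>
#7 MUL src=r1,r6 held:FU  <A:2 Mu:0 Ld:2 B:0 rd:0 wr:0>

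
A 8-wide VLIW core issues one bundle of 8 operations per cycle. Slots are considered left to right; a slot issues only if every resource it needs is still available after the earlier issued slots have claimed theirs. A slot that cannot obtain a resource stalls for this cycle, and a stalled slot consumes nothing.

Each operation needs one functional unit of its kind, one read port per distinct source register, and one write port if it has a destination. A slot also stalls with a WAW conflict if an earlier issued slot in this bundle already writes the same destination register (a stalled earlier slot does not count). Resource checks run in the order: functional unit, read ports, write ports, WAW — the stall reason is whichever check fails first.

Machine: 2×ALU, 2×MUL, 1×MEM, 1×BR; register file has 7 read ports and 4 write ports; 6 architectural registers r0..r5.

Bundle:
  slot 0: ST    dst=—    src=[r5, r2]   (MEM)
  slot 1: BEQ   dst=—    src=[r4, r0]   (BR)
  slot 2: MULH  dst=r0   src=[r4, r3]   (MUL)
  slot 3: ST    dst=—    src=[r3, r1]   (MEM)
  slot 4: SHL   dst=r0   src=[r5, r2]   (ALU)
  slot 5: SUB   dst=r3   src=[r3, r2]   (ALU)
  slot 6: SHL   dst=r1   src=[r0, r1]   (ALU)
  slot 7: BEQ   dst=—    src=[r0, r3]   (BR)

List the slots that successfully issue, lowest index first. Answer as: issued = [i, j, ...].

issued = [0, 1, 2]

[0] MEM needs rd=2 wr=0: ok; after: ALU=2 MUL=2 MEM=0 BR=1, R=5, W=4
[1] BR needs rd=2 wr=0: ok; after: ALU=2 MUL=2 MEM=0 BR=0, R=3, W=4
[2] MUL needs rd=2 wr=1: ok; after: ALU=2 MUL=1 MEM=0 BR=0, R=1, W=3
[3] MEM needs rd=2 wr=0: FU; after: ALU=2 MUL=1 MEM=0 BR=0, R=1, W=3
[4] ALU needs rd=2 wr=1: RD_PORT; after: ALU=2 MUL=1 MEM=0 BR=0, R=1, W=3
[5] ALU needs rd=2 wr=1: RD_PORT; after: ALU=2 MUL=1 MEM=0 BR=0, R=1, W=3
[6] ALU needs rd=2 wr=1: RD_PORT; after: ALU=2 MUL=1 MEM=0 BR=0, R=1, W=3
[7] BR needs rd=2 wr=0: FU; after: ALU=2 MUL=1 MEM=0 BR=0, R=1, W=3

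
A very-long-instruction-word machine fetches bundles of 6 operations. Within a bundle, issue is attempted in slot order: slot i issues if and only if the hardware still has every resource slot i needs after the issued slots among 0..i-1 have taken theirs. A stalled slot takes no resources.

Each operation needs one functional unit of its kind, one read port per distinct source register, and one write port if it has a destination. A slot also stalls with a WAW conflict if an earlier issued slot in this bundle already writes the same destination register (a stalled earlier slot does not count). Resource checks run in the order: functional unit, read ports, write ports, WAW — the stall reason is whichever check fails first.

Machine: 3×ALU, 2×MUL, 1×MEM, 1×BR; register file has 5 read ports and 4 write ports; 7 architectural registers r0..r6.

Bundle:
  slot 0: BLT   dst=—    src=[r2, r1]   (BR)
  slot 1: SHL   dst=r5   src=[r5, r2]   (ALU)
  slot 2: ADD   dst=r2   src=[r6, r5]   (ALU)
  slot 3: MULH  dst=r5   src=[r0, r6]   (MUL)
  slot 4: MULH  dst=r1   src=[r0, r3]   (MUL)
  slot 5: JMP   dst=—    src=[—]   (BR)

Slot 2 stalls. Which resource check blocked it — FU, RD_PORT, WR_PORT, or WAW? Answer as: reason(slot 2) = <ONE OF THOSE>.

reason(slot 2) = RD_PORT

(0) want 1×BR +2rd +0wr — yes → AL3|MU2|ME1|BR0|rd3|wr4
(1) want 1×ALU +2rd +1wr — yes → AL2|MU2|ME1|BR0|rd1|wr3
(2) want 1×ALU +2rd +1wr — RD_PORT → AL2|MU2|ME1|BR0|rd1|wr3
(3) want 1×MUL +2rd +1wr — RD_PORT → AL2|MU2|ME1|BR0|rd1|wr3
(4) want 1×MUL +2rd +1wr — RD_PORT → AL2|MU2|ME1|BR0|rd1|wr3
(5) want 1×BR +0rd +0wr — FU → AL2|MU2|ME1|BR0|rd1|wr3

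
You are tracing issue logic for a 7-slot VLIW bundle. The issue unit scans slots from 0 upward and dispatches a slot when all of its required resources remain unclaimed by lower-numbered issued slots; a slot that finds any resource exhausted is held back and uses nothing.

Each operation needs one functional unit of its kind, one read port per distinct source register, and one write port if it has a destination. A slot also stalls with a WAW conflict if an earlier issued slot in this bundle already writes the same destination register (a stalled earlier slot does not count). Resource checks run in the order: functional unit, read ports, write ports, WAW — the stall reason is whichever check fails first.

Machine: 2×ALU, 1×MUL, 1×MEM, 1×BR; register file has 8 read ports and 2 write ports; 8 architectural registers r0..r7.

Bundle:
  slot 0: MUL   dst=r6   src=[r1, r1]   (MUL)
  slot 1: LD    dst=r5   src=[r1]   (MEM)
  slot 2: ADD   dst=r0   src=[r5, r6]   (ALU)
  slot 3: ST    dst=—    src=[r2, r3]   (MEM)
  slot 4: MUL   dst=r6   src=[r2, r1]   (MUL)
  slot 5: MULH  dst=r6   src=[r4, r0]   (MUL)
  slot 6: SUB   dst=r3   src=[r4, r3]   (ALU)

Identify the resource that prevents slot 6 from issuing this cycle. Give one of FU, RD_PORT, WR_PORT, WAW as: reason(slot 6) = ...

reason(slot 6) = WR_PORT

(0) want 1×MUL +1rd +1wr — yes → AL2|MU0|ME1|BR1|rd7|wr1
(1) want 1×MEM +1rd +1wr — yes → AL2|MU0|ME0|BR1|rd6|wr0
(2) want 1×ALU +2rd +1wr — WR_PORT → AL2|MU0|ME0|BR1|rd6|wr0
(3) want 1×MEM +2rd +0wr — FU → AL2|MU0|ME0|BR1|rd6|wr0
(4) want 1×MUL +2rd +1wr — FU → AL2|MU0|ME0|BR1|rd6|wr0
(5) want 1×MUL +2rd +1wr — FU → AL2|MU0|ME0|BR1|rd6|wr0
(6) want 1×ALU +2rd +1wr — WR_PORT → AL2|MU0|ME0|BR1|rd6|wr0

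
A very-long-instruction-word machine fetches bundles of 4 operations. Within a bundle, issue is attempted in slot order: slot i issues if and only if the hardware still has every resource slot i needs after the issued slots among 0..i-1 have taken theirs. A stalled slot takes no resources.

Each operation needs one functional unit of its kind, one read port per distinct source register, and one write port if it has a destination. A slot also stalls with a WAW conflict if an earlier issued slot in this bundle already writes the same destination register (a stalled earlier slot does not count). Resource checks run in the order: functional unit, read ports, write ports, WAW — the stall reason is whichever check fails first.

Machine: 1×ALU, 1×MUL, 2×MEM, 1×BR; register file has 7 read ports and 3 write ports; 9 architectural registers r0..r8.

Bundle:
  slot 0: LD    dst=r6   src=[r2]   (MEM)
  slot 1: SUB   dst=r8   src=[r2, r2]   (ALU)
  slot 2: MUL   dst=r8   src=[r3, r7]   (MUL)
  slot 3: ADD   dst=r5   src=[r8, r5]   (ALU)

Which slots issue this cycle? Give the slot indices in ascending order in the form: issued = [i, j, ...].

  0. MEM→r6 ⇒ go  {1A/1Mu/1Ld/1B | 6r 2w}
  1. ALU→r8 ⇒ go  {0A/1Mu/1Ld/1B | 5r 1w}
  2. MUL→r8 ⇒ no(WAW)  {0A/1Mu/1Ld/1B | 5r 1w}
  3. ALU→r5 ⇒ no(FU)  {0A/1Mu/1Ld/1B | 5r 1w}

issued = [0, 1]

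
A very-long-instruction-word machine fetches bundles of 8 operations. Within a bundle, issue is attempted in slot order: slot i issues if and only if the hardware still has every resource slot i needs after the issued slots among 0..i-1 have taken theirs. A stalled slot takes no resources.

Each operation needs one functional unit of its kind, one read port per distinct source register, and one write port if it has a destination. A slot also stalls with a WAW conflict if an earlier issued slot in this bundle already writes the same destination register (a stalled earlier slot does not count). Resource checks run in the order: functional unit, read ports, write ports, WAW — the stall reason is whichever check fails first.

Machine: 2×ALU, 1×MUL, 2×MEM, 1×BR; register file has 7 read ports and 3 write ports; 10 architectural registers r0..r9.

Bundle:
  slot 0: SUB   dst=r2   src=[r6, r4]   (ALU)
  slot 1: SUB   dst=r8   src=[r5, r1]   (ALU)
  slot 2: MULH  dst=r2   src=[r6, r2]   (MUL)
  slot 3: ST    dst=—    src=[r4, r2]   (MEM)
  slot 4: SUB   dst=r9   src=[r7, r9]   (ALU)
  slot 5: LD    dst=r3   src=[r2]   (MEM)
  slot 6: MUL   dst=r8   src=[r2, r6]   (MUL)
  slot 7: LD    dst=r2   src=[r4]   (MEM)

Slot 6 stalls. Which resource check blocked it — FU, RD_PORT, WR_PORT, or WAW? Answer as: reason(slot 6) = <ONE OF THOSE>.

reason(slot 6) = RD_PORT

slot 0 (ALU): ISSUE — free A1,Mu1,Ld2,B1 rp5 wp2
slot 1 (ALU): ISSUE — free A0,Mu1,Ld2,B1 rp3 wp1
slot 2 (MUL): stall WAW — free A0,Mu1,Ld2,B1 rp3 wp1
slot 3 (MEM): ISSUE — free A0,Mu1,Ld1,B1 rp1 wp1
slot 4 (ALU): stall FU — free A0,Mu1,Ld1,B1 rp1 wp1
slot 5 (MEM): ISSUE — free A0,Mu1,Ld0,B1 rp0 wp0
slot 6 (MUL): stall RD_PORT — free A0,Mu1,Ld0,B1 rp0 wp0
slot 7 (MEM): stall FU — free A0,Mu1,Ld0,B1 rp0 wp0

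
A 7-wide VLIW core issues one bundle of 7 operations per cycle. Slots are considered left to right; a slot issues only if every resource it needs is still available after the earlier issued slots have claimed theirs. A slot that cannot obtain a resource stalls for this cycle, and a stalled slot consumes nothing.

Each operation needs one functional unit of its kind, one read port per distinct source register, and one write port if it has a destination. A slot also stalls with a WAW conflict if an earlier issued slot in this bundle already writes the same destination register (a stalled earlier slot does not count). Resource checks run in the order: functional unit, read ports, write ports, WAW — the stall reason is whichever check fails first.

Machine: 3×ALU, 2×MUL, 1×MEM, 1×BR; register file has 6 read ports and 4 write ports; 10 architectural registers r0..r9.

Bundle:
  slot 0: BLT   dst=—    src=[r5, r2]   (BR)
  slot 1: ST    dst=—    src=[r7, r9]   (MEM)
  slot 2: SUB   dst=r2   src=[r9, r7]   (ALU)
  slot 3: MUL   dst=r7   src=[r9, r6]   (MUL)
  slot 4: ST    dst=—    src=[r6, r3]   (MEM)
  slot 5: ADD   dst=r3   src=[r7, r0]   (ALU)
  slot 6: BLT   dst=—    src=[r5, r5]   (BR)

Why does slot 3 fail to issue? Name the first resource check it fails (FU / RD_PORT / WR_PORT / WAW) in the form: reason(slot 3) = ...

reason(slot 3) = RD_PORT

[0] BR needs rd=2 wr=0: ok; after: ALU=3 MUL=2 MEM=1 BR=0, R=4, W=4
[1] MEM needs rd=2 wr=0: ok; after: ALU=3 MUL=2 MEM=0 BR=0, R=2, W=4
[2] ALU needs rd=2 wr=1: ok; after: ALU=2 MUL=2 MEM=0 BR=0, R=0, W=3
[3] MUL needs rd=2 wr=1: RD_PORT; after: ALU=2 MUL=2 MEM=0 BR=0, R=0, W=3
[4] MEM needs rd=2 wr=0: FU; after: ALU=2 MUL=2 MEM=0 BR=0, R=0, W=3
[5] ALU needs rd=2 wr=1: RD_PORT; after: ALU=2 MUL=2 MEM=0 BR=0, R=0, W=3
[6] BR needs rd=1 wr=0: FU; after: ALU=2 MUL=2 MEM=0 BR=0, R=0, W=3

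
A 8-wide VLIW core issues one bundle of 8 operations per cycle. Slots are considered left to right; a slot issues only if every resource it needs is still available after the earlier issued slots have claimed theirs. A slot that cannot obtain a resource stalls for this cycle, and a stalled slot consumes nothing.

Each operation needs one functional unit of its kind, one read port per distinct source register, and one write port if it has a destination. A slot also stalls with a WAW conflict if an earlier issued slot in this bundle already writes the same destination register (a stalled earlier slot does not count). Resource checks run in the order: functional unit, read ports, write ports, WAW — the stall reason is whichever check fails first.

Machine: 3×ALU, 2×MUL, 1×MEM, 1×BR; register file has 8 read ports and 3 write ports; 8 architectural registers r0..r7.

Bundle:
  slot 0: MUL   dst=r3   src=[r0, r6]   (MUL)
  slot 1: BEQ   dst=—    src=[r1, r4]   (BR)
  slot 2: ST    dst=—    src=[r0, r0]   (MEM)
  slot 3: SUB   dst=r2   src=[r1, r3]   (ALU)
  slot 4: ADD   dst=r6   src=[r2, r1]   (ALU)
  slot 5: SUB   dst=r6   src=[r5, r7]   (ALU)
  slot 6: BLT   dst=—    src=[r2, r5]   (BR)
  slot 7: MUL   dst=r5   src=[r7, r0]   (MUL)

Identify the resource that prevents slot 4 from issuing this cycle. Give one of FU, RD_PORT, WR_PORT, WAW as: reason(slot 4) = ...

reason(slot 4) = RD_PORT

  0. MUL→r3 ⇒ go  {3A/1Mu/1Ld/1B | 6r 2w}
  1. BR ⇒ go  {3A/1Mu/1Ld/0B | 4r 2w}
  2. MEM ⇒ go  {3A/1Mu/0Ld/0B | 3r 2w}
  3. ALU→r2 ⇒ go  {2A/1Mu/0Ld/0B | 1r 1w}
  4. ALU→r6 ⇒ no(RD_PORT)  {2A/1Mu/0Ld/0B | 1r 1w}
  5. ALU→r6 ⇒ no(RD_PORT)  {2A/1Mu/0Ld/0B | 1r 1w}
  6. BR ⇒ no(FU)  {2A/1Mu/0Ld/0B | 1r 1w}
  7. MUL→r5 ⇒ no(RD_PORT)  {2A/1Mu/0Ld/0B | 1r 1w}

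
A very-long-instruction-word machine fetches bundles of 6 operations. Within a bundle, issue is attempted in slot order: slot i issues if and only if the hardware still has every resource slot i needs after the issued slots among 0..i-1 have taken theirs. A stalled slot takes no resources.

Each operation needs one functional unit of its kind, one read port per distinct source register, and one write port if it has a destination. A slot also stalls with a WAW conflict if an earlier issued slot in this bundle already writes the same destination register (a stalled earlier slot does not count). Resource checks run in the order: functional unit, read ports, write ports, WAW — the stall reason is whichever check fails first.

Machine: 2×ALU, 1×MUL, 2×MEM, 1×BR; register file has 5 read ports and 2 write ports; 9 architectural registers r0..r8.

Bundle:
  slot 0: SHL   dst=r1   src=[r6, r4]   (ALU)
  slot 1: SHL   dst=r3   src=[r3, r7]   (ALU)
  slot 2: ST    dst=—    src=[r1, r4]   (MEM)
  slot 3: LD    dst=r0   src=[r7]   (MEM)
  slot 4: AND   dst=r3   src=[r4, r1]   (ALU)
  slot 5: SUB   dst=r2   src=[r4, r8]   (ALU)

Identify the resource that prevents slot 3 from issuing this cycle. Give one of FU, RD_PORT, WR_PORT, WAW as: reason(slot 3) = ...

  0. ALU→r1 ⇒ go  {1A/1Mu/2Ld/1B | 3r 1w}
  1. ALU→r3 ⇒ go  {0A/1Mu/2Ld/1B | 1r 0w}
  2. MEM ⇒ no(RD_PORT)  {0A/1Mu/2Ld/1B | 1r 0w}
  3. MEM→r0 ⇒ no(WR_PORT)  {0A/1Mu/2Ld/1B | 1r 0w}
  4. ALU→r3 ⇒ no(FU)  {0A/1Mu/2Ld/1B | 1r 0w}
  5. ALU→r2 ⇒ no(FU)  {0A/1Mu/2Ld/1B | 1r 0w}

reason(slot 3) = WR_PORT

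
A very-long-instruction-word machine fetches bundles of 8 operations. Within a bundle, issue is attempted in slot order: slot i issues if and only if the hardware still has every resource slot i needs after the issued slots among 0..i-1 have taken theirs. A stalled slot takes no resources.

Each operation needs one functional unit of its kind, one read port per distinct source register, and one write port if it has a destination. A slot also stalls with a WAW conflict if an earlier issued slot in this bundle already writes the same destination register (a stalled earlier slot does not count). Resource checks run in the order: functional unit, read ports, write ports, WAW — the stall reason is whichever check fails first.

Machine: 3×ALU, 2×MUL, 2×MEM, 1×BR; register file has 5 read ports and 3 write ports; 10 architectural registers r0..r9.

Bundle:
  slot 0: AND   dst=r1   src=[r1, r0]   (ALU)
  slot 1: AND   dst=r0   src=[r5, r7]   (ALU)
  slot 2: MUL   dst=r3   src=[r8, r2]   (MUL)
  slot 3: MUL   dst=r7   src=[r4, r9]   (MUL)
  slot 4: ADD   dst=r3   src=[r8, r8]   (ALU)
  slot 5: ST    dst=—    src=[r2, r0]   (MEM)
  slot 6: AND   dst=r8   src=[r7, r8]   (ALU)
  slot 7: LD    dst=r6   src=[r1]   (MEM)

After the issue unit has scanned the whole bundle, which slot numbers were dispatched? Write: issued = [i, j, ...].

[0] ALU needs rd=2 wr=1: ok; after: ALU=2 MUL=2 MEM=2 BR=1, R=3, W=2
[1] ALU needs rd=2 wr=1: ok; after: ALU=1 MUL=2 MEM=2 BR=1, R=1, W=1
[2] MUL needs rd=2 wr=1: RD_PORT; after: ALU=1 MUL=2 MEM=2 BR=1, R=1, W=1
[3] MUL needs rd=2 wr=1: RD_PORT; after: ALU=1 MUL=2 MEM=2 BR=1, R=1, W=1
[4] ALU needs rd=1 wr=1: ok; after: ALU=0 MUL=2 MEM=2 BR=1, R=0, W=0
[5] MEM needs rd=2 wr=0: RD_PORT; after: ALU=0 MUL=2 MEM=2 BR=1, R=0, W=0
[6] ALU needs rd=2 wr=1: FU; after: ALU=0 MUL=2 MEM=2 BR=1, R=0, W=0
[7] MEM needs rd=1 wr=1: RD_PORT; after: ALU=0 MUL=2 MEM=2 BR=1, R=0, W=0

issued = [0, 1, 4]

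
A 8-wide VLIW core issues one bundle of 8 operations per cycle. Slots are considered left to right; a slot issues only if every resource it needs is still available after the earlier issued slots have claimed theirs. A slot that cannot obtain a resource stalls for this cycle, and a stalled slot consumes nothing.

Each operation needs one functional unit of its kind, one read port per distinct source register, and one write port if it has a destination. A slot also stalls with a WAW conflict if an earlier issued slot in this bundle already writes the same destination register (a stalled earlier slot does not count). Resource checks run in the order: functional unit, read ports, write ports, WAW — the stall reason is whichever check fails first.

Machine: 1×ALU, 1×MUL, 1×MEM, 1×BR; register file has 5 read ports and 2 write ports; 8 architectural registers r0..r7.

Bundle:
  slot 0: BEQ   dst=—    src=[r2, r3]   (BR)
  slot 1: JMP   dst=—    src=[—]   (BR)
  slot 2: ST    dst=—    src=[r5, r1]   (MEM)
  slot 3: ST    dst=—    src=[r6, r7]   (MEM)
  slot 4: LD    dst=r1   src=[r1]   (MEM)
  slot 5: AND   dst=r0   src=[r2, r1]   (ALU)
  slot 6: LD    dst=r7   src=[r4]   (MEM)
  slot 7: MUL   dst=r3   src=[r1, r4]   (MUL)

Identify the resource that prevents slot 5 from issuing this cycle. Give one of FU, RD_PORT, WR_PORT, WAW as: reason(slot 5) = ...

reason(slot 5) = RD_PORT

[0] BR needs rd=2 wr=0: ok; after: ALU=1 MUL=1 MEM=1 BR=0, R=3, W=2
[1] BR needs rd=0 wr=0: FU; after: ALU=1 MUL=1 MEM=1 BR=0, R=3, W=2
[2] MEM needs rd=2 wr=0: ok; after: ALU=1 MUL=1 MEM=0 BR=0, R=1, W=2
[3] MEM needs rd=2 wr=0: FU; after: ALU=1 MUL=1 MEM=0 BR=0, R=1, W=2
[4] MEM needs rd=1 wr=1: FU; after: ALU=1 MUL=1 MEM=0 BR=0, R=1, W=2
[5] ALU needs rd=2 wr=1: RD_PORT; after: ALU=1 MUL=1 MEM=0 BR=0, R=1, W=2
[6] MEM needs rd=1 wr=1: FU; after: ALU=1 MUL=1 MEM=0 BR=0, R=1, W=2
[7] MUL needs rd=2 wr=1: RD_PORT; after: ALU=1 MUL=1 MEM=0 BR=0, R=1, W=2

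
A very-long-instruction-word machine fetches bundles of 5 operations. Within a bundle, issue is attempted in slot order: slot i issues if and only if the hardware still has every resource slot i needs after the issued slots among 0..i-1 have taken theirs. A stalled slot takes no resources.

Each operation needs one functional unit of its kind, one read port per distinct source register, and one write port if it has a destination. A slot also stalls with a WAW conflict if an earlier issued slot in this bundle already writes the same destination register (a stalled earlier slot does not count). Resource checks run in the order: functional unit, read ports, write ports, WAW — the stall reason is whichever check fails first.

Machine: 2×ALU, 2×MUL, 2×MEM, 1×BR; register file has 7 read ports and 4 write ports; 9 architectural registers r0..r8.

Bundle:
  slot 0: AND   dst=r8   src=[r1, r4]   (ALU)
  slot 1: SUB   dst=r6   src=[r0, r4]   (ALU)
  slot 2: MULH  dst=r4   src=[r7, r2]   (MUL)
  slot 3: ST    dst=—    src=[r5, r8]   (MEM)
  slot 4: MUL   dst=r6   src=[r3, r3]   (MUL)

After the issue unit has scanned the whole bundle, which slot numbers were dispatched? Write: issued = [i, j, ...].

issued = [0, 1, 2]

slot 0 (ALU): ISSUE — free A1,Mu2,Ld2,B1 rp5 wp3
slot 1 (ALU): ISSUE — free A0,Mu2,Ld2,B1 rp3 wp2
slot 2 (MUL): ISSUE — free A0,Mu1,Ld2,B1 rp1 wp1
slot 3 (MEM): stall RD_PORT — free A0,Mu1,Ld2,B1 rp1 wp1
slot 4 (MUL): stall WAW — free A0,Mu1,Ld2,B1 rp1 wp1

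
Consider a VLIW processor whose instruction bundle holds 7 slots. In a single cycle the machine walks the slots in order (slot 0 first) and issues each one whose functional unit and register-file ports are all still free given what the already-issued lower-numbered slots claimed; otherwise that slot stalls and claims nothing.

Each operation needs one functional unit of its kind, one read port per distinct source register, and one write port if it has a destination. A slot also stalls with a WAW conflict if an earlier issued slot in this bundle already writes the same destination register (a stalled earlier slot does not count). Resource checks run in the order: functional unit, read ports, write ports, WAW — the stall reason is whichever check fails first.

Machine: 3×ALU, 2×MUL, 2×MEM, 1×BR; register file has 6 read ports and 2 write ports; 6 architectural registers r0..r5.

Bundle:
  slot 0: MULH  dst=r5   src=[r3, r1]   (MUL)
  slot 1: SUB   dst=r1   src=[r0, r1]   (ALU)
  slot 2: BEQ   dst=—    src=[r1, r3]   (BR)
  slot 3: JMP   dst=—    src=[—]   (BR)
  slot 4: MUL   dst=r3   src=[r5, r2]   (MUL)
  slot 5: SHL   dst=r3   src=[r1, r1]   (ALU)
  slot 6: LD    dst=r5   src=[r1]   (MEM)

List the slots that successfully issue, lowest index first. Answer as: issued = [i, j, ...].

issued = [0, 1, 2]

slot 0 (MUL): ISSUE — free A3,Mu1,Ld2,B1 rp4 wp1
slot 1 (ALU): ISSUE — free A2,Mu1,Ld2,B1 rp2 wp0
slot 2 (BR): ISSUE — free A2,Mu1,Ld2,B0 rp0 wp0
slot 3 (BR): stall FU — free A2,Mu1,Ld2,B0 rp0 wp0
slot 4 (MUL): stall RD_PORT — free A2,Mu1,Ld2,B0 rp0 wp0
slot 5 (ALU): stall RD_PORT — free A2,Mu1,Ld2,B0 rp0 wp0
slot 6 (MEM): stall RD_PORT — free A2,Mu1,Ld2,B0 rp0 wp0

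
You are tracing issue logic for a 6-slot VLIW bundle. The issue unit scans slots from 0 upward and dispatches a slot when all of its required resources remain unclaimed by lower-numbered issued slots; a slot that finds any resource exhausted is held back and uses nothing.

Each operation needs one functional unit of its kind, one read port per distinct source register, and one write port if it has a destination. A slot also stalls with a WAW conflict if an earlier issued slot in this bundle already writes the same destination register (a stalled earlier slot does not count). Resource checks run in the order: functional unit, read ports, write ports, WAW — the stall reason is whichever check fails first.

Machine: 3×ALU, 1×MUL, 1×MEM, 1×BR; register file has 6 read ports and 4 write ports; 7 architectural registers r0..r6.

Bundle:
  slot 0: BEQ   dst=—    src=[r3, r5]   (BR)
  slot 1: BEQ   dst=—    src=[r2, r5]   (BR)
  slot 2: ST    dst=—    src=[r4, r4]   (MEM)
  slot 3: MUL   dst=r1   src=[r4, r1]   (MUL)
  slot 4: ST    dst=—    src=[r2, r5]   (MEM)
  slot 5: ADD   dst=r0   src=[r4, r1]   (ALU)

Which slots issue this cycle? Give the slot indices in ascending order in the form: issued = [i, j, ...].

#0 BR src=r3,r5 dispatched  <A:3 Mu:1 Ld:1 B:0 rd:4 wr:4>
#1 BR src=r2,r5 held:FU  <A:3 Mu:1 Ld:1 B:0 rd:4 wr:4>
#2 MEM src=r4,r4 dispatched  <A:3 Mu:1 Ld:0 B:0 rd:3 wr:4>
#3 MUL src=r4,r1 dispatched  <A:3 Mu:0 Ld:0 B:0 rd:1 wr:3>
#4 MEM src=r2,r5 held:FU  <A:3 Mu:0 Ld:0 B:0 rd:1 wr:3>
#5 ALU src=r4,r1 held:RD_PORT  <A:3 Mu:0 Ld:0 B:0 rd:1 wr:3>

issued = [0, 2, 3]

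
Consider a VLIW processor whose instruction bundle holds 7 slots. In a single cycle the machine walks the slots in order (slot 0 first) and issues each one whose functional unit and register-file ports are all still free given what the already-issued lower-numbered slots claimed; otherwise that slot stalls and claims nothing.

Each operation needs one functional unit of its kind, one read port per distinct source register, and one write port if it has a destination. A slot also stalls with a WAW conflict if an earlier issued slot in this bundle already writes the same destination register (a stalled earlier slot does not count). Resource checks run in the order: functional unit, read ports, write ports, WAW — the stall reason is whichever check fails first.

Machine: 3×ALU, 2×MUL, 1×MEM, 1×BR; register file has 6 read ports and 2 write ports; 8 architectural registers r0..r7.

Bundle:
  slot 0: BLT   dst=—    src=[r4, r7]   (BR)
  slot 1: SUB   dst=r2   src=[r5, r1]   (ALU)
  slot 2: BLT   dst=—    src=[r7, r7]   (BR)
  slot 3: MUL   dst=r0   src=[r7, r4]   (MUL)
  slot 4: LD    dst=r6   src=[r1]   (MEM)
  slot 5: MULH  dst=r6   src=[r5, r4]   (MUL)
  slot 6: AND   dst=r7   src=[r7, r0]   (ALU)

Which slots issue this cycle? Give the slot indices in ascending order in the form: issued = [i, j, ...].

#0 BR src=r4,r7 dispatched  <A:3 Mu:2 Ld:1 B:0 rd:4 wr:2>
#1 ALU src=r5,r1 dispatched  <A:2 Mu:2 Ld:1 B:0 rd:2 wr:1>
#2 BR src=r7,r7 held:FU  <A:2 Mu:2 Ld:1 B:0 rd:2 wr:1>
#3 MUL src=r7,r4 dispatched  <A:2 Mu:1 Ld:1 B:0 rd:0 wr:0>
#4 MEM src=r1 held:RD_PORT  <A:2 Mu:1 Ld:1 B:0 rd:0 wr:0>
#5 MUL src=r5,r4 held:RD_PORT  <A:2 Mu:1 Ld:1 B:0 rd:0 wr:0>
#6 ALU src=r7,r0 held:RD_PORT  <A:2 Mu:1 Ld:1 B:0 rd:0 wr:0>

issued = [0, 1, 3]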